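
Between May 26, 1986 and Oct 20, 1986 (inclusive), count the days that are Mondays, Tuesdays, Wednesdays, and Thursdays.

May 26, 1986 is a Monday.
That's 148 days from start to end, counting both.
148 = 7 × 21 + 1, so there are 21 full weeks plus 1 extra day.
Each full week contributes 4 days from the set (Mon, Tue, Wed, Thu): 21 × 4 = 84.
The 1 extra day is Monday — 1 of them qualifies.
Total: 84 + 1 = 85.

85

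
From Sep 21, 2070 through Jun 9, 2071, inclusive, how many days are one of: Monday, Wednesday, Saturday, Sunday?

150

Sep 21, 2070 is a Sunday.
The range spans 262 days (inclusive of both endpoints).
262 = 7 × 37 + 3, so there are 37 full weeks plus 3 extra days.
Each full week contributes 4 days from the set (Mon, Wed, Sat, Sun): 37 × 4 = 148.
The 3 extra days are Sunday, Monday, Tuesday — 2 of them qualify.
Total: 148 + 2 = 150.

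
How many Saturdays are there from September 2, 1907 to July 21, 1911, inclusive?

202

September 2, 1907 is a Monday.
From September 2, 1907 to July 21, 1911 is 1419 days inclusive.
1419 = 7 × 202 + 5, so there are 202 full weeks plus 5 extra days.
Each full week contributes one Saturday: 202 so far.
The 5 extra days are Mon, Tue, Wed, Thu, Fri — none qualify.
Total: 202 + 0 = 202.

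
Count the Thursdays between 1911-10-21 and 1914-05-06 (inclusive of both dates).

1911-10-21 is a Saturday.
That's 929 days from start to end, counting both.
929 = 7 × 132 + 5, so there are 132 full weeks plus 5 extra days.
Each full week contributes one Thursday: 132 so far.
The 5 extra days are Sat, Sun, Mon, Tue, Wed — none qualify.
Total: 132 + 0 = 132.

132 Thursdays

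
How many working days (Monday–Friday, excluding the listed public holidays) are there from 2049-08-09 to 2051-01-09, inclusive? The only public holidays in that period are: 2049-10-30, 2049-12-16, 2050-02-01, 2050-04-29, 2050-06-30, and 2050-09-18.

367

2049-08-09 is a Monday.
That's 519 days from start to end, counting both.
519 = 7 × 74 + 1, so there are 74 full weeks plus 1 extra day.
Each full week contributes 5 weekdays (Mon–Fri): 74 × 5 = 370.
The 1 extra day is Monday — 1 of them qualifies.
Total: 370 + 1 = 371.
Holidays: 2049-10-30 (Sat); 2049-12-16 (Thu); 2050-02-01 (Tue); 2050-04-29 (Fri); 2050-06-30 (Thu); 2050-09-18 (Sun).
4 of the 6 holidays fall on weekdays; the rest are weekends and were already excluded.
Business days: 371 − 4 = 367.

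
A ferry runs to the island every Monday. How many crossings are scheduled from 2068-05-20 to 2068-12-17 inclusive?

2068-05-20 is a Sunday.
The range spans 212 days (inclusive of both endpoints).
212 = 7 × 30 + 2, so there are 30 full weeks plus 2 extra days.
Each full week contributes one Monday: 30 so far.
The 2 extra days are Sun, Mon — 1 of them qualifies.
Total: 30 + 1 = 31.

31 Mondays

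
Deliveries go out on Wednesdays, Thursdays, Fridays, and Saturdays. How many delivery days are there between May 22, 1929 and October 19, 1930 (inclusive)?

296

May 22, 1929 is a Wednesday.
That's 516 days from start to end, counting both.
516 = 7 × 73 + 5, so there are 73 full weeks plus 5 extra days.
Each full week contributes 4 days from the set (Wed, Thu, Fri, Sat): 73 × 4 = 292.
The 5 extra days are Wed, Thu, Fri, Sat, Sun — 4 of them qualify.
Total: 292 + 4 = 296.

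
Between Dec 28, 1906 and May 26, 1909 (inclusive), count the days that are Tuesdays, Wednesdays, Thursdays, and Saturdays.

Dec 28, 1906 is a Friday.
The range spans 881 days (inclusive of both endpoints).
881 = 7 × 125 + 6, so there are 125 full weeks plus 6 extra days.
Each full week contributes 4 days from the set (Tue, Wed, Thu, Sat): 125 × 4 = 500.
The 6 extra days are Friday, Saturday, Sunday, Monday, Tuesday, Wednesday — 3 of them qualify.
Total: 500 + 3 = 503.

503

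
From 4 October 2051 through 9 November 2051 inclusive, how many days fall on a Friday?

5 Fridays

4 October 2051 is a Wednesday.
That's 37 days from start to end, counting both.
37 = 7 × 5 + 2, so there are 5 full weeks plus 2 extra days.
Each full week contributes one Friday: 5 so far.
The 2 extra days are Wednesday, Thursday — none qualify.
Total: 5 + 0 = 5.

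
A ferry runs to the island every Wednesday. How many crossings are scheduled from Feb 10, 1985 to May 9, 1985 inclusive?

13

Feb 10, 1985 is a Sunday.
From Feb 10, 1985 to May 9, 1985 is 89 days inclusive.
89 = 7 × 12 + 5, so there are 12 full weeks plus 5 extra days.
Each full week contributes one Wednesday: 12 so far.
The 5 extra days are Sunday, Monday, Tuesday, Wednesday, Thursday — 1 of them qualifies.
Total: 12 + 1 = 13.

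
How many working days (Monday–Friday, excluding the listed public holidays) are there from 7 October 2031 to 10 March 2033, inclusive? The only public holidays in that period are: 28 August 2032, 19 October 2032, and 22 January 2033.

7 October 2031 is a Tuesday.
From 7 October 2031 to 10 March 2033 is 521 days inclusive.
521 = 7 × 74 + 3, so there are 74 full weeks plus 3 extra days.
Each full week contributes 5 weekdays (Mon–Fri): 74 × 5 = 370.
The 3 extra days are Tue, Wed, Thu — 3 of them qualify.
Total: 370 + 3 = 373.
Holidays: 28 August 2032 (Sat); 19 October 2032 (Tue); 22 January 2033 (Sat).
1 of the 3 holidays fall on weekdays; the rest are weekends and were already excluded.
Business days: 373 − 1 = 372.

372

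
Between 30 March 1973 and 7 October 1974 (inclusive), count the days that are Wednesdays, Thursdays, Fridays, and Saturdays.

30 March 1973 is a Friday.
From 30 March 1973 to 7 October 1974 is 557 days inclusive.
557 = 7 × 79 + 4, so there are 79 full weeks plus 4 extra days.
Each full week contributes 4 days from the set (Wed, Thu, Fri, Sat): 79 × 4 = 316.
The 4 extra days are Friday, Saturday, Sunday, Monday — 2 of them qualify.
Total: 316 + 2 = 318.

318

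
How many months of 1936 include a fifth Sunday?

4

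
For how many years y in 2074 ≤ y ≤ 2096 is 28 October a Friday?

Day of week of October 28 in each year:
2074: Sun, 2075: Mon, 2076: Wed, 2077: Thu, 2078: Fri ✓, 2079: Sat, 2080: Mon, 2081: Tue, 2082: Wed, 2083: Thu, 2084: Sat, 2085: Sun, 2086: Mon, 2087: Tue, 2088: Thu, 2089: Fri ✓, 2090: Sat, 2091: Sun, 2092: Tue, 2093: Wed, 2094: Thu, 2095: Fri ✓, 2096: Sun
Fridays: 2078, 2089, 2095.

3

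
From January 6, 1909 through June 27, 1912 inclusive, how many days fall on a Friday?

January 6, 1909 is a Wednesday.
That's 1269 days from start to end, counting both.
1269 = 7 × 181 + 2, so there are 181 full weeks plus 2 extra days.
Each full week contributes one Friday: 181 so far.
The 2 extra days are Wednesday, Thursday — none qualify.
Total: 181 + 0 = 181.

181 Fridays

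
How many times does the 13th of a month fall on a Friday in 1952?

1

The 13th falls on a Friday when the month's 13th has weekday Fri.
Jan 13 is Sun; Feb 13 is Wed; Mar 13 is Thu; Apr 13 is Sun; May 13 is Tue; Jun 13 is Fri ✓; Jul 13 is Sun; Aug 13 is Wed; Sep 13 is Sat; Oct 13 is Mon; Nov 13 is Thu; Dec 13 is Sat.
Friday the 13ths: Jun.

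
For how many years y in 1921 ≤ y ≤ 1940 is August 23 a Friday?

Day of week of August 23 in each year:
1921: Tue, 1922: Wed, 1923: Thu, 1924: Sat, 1925: Sun, 1926: Mon, 1927: Tue, 1928: Thu, 1929: Fri ✓, 1930: Sat, 1931: Sun, 1932: Tue, 1933: Wed, 1934: Thu, 1935: Fri ✓, 1936: Sun, 1937: Mon, 1938: Tue, 1939: Wed, 1940: Fri ✓
Fridays: 1929, 1935, 1940.

3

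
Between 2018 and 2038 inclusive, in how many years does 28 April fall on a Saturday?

Day of week of April 28 in each year:
2018: Sat ✓, 2019: Sun, 2020: Tue, 2021: Wed, 2022: Thu, 2023: Fri, 2024: Sun, 2025: Mon, 2026: Tue, 2027: Wed, 2028: Fri, 2029: Sat ✓, 2030: Sun, 2031: Mon, 2032: Wed, 2033: Thu, 2034: Fri, 2035: Sat ✓, 2036: Mon, 2037: Tue, 2038: Wed
Saturdays: 2018, 2029, 2035.

3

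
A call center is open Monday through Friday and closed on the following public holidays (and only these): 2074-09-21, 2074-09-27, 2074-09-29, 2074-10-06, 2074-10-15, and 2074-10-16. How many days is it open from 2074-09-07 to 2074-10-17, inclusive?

2074-09-07 is a Friday.
From 2074-09-07 to 2074-10-17 is 41 days inclusive.
41 = 7 × 5 + 6, so there are 5 full weeks plus 6 extra days.
Each full week contributes 5 weekdays (Mon–Fri): 5 × 5 = 25.
The 6 extra days are Fri, Sat, Sun, Mon, Tue, Wed — 4 of them qualify.
Total: 25 + 4 = 29.
Holidays: 2074-09-21 (Fri); 2074-09-27 (Thu); 2074-09-29 (Sat); 2074-10-06 (Sat); 2074-10-15 (Mon); 2074-10-16 (Tue).
4 of the 6 holidays fall on weekdays; the rest are weekends and were already excluded.
Business days: 29 − 4 = 25.

25 working days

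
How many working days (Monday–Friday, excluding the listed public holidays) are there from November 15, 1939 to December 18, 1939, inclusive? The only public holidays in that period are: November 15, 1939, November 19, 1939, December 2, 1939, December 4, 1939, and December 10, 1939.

November 15, 1939 is a Wednesday.
That's 34 days from start to end, counting both.
34 = 7 × 4 + 6, so there are 4 full weeks plus 6 extra days.
Each full week contributes 5 weekdays (Mon–Fri): 4 × 5 = 20.
The 6 extra days are Wed, Thu, Fri, Sat, Sun, Mon — 4 of them qualify.
Total: 20 + 4 = 24.
Holidays: November 15, 1939 (Wed); November 19, 1939 (Sun); December 2, 1939 (Sat); December 4, 1939 (Mon); December 10, 1939 (Sun).
2 of the 5 holidays fall on weekdays; the rest are weekends and were already excluded.
Business days: 24 − 2 = 22.

22 working days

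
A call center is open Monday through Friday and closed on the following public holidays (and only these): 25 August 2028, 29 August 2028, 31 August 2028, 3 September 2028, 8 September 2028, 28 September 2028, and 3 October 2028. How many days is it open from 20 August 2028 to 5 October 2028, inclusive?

28

20 August 2028 is a Sunday.
The range spans 47 days (inclusive of both endpoints).
47 = 7 × 6 + 5, so there are 6 full weeks plus 5 extra days.
Each full week contributes 5 weekdays (Mon–Fri): 6 × 5 = 30.
The 5 extra days are Sunday, Monday, Tuesday, Wednesday, Thursday — 4 of them qualify.
Total: 30 + 4 = 34.
Holidays: 25 August 2028 (Fri); 29 August 2028 (Tue); 31 August 2028 (Thu); 3 September 2028 (Sun); 8 September 2028 (Fri); 28 September 2028 (Thu); 3 October 2028 (Tue).
6 of the 7 holidays fall on weekdays; the rest are weekends and were already excluded.
Business days: 34 − 6 = 28.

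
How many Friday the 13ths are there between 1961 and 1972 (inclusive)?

20

Friday-the-13ths by year:
1961: Jan, Oct
1962: Apr, Jul
1963: Sep, Dec
1964: Mar, Nov
1965: Aug
1966: May
1967: Jan, Oct
1968: Sep, Dec
1969: Jun
1970: Feb, Mar, Nov
1971: Aug
1972: Oct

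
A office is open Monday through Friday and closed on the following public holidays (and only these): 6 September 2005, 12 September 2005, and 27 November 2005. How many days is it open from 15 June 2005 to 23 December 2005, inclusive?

15 June 2005 is a Wednesday.
The range spans 192 days (inclusive of both endpoints).
192 = 7 × 27 + 3, so there are 27 full weeks plus 3 extra days.
Each full week contributes 5 weekdays (Mon–Fri): 27 × 5 = 135.
The 3 extra days are Wednesday, Thursday, Friday — 3 of them qualify.
Total: 135 + 3 = 138.
Holidays: 6 September 2005 (Tue); 12 September 2005 (Mon); 27 November 2005 (Sun).
2 of the 3 holidays fall on weekdays; the rest are weekends and were already excluded.
Business days: 138 − 2 = 136.

136 business days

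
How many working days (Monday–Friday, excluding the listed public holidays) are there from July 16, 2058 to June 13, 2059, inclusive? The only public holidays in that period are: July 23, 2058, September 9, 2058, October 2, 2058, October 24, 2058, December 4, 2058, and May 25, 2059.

234 working days

July 16, 2058 is a Tuesday.
That's 333 days from start to end, counting both.
333 = 7 × 47 + 4, so there are 47 full weeks plus 4 extra days.
Each full week contributes 5 weekdays (Mon–Fri): 47 × 5 = 235.
The 4 extra days are Tue, Wed, Thu, Fri — 4 of them qualify.
Total: 235 + 4 = 239.
Holidays: July 23, 2058 (Tue); September 9, 2058 (Mon); October 2, 2058 (Wed); October 24, 2058 (Thu); December 4, 2058 (Wed); May 25, 2059 (Sun).
5 of the 6 holidays fall on weekdays; the rest are weekends and were already excluded.
Business days: 239 − 5 = 234.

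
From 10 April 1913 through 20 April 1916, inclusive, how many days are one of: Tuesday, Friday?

316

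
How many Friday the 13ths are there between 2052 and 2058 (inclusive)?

Friday-the-13ths by year:
2052: Sep, Dec
2053: Jun
2054: Feb, Mar, Nov
2055: Aug
2056: Oct
2057: Apr, Jul
2058: Sep, Dec

12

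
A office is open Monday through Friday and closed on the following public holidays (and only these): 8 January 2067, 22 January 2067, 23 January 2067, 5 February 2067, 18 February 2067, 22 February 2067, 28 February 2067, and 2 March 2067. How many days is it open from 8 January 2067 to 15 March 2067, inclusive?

43 working days

8 January 2067 is a Saturday.
From 8 January 2067 to 15 March 2067 is 67 days inclusive.
67 = 7 × 9 + 4, so there are 9 full weeks plus 4 extra days.
Each full week contributes 5 weekdays (Mon–Fri): 9 × 5 = 45.
The 4 extra days are Sat, Sun, Mon, Tue — 2 of them qualify.
Total: 45 + 2 = 47.
Holidays: 8 January 2067 (Sat); 22 January 2067 (Sat); 23 January 2067 (Sun); 5 February 2067 (Sat); 18 February 2067 (Fri); 22 February 2067 (Tue); 28 February 2067 (Mon); 2 March 2067 (Wed).
4 of the 8 holidays fall on weekdays; the rest are weekends and were already excluded.
Business days: 47 − 4 = 43.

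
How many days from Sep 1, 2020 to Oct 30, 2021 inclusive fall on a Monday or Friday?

121

Sep 1, 2020 is a Tuesday.
That's 425 days from start to end, counting both.
425 = 7 × 60 + 5, so there are 60 full weeks plus 5 extra days.
Each full week contributes 2 days from the set (Mon, Fri): 60 × 2 = 120.
The 5 extra days are Tuesday, Wednesday, Thursday, Friday, Saturday — 1 of them qualifies.
Total: 120 + 1 = 121.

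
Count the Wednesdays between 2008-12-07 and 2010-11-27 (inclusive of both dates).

103 Wednesdays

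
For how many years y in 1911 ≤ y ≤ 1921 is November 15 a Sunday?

1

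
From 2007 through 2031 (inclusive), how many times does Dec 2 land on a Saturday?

Day of week of December 2 in each year:
2007: Sun, 2008: Tue, 2009: Wed, 2010: Thu, 2011: Fri, 2012: Sun, 2013: Mon, 2014: Tue, 2015: Wed, 2016: Fri, 2017: Sat ✓, 2018: Sun, 2019: Mon, 2020: Wed, 2021: Thu, 2022: Fri, 2023: Sat ✓, 2024: Mon, 2025: Tue, 2026: Wed, 2027: Thu, 2028: Sat ✓, 2029: Sun, 2030: Mon, 2031: Tue
Saturdays: 2017, 2023, 2028.

3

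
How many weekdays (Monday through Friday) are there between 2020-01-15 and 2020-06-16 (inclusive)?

2020-01-15 is a Wednesday.
The range spans 154 days (inclusive of both endpoints).
154 = 7 × 22, so the span is exactly 22 full weeks.
Each full week contributes 5 weekdays (Mon–Fri): 22 × 5 = 110.
Total: 110.

110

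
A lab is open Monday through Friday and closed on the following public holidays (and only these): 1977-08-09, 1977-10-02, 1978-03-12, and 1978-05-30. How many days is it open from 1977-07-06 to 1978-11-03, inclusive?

346

1977-07-06 is a Wednesday.
That's 486 days from start to end, counting both.
486 = 7 × 69 + 3, so there are 69 full weeks plus 3 extra days.
Each full week contributes 5 weekdays (Mon–Fri): 69 × 5 = 345.
The 3 extra days are Wed, Thu, Fri — 3 of them qualify.
Total: 345 + 3 = 348.
Holidays: 1977-08-09 (Tue); 1977-10-02 (Sun); 1978-03-12 (Sun); 1978-05-30 (Tue).
2 of the 4 holidays fall on weekdays; the rest are weekends and were already excluded.
Business days: 348 − 2 = 346.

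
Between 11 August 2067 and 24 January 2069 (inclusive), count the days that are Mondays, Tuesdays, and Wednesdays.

11 August 2067 is a Thursday.
That's 533 days from start to end, counting both.
533 = 7 × 76 + 1, so there are 76 full weeks plus 1 extra day.
Each full week contributes 3 days from the set (Mon, Tue, Wed): 76 × 3 = 228.
The 1 extra day is Thu — none qualify.
Total: 228 + 0 = 228.

228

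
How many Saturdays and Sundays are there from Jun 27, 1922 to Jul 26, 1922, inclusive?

8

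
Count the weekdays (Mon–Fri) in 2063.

261 weekdays

1 January 2063 is a Monday.
The range spans 365 days (inclusive of both endpoints).
365 = 7 × 52 + 1, so there are 52 full weeks plus 1 extra day.
Each full week contributes 5 weekdays (Mon–Fri): 52 × 5 = 260.
The 1 extra day is Monday — 1 of them qualifies.
Total: 260 + 1 = 261.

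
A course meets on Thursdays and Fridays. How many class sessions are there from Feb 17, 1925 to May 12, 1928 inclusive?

338

Feb 17, 1925 is a Tuesday.
From Feb 17, 1925 to May 12, 1928 is 1181 days inclusive.
1181 = 7 × 168 + 5, so there are 168 full weeks plus 5 extra days.
Each full week contributes 2 days from the set (Thu, Fri): 168 × 2 = 336.
The 5 extra days are Tuesday, Wednesday, Thursday, Friday, Saturday — 2 of them qualify.
Total: 336 + 2 = 338.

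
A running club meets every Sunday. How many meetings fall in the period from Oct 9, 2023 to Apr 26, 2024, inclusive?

28 Sundays

Oct 9, 2023 is a Monday.
That's 201 days from start to end, counting both.
201 = 7 × 28 + 5, so there are 28 full weeks plus 5 extra days.
Each full week contributes one Sunday: 28 so far.
The 5 extra days are Monday, Tuesday, Wednesday, Thursday, Friday — none qualify.
Total: 28 + 0 = 28.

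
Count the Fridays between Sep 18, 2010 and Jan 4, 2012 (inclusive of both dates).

67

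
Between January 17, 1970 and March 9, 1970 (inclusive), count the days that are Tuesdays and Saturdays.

January 17, 1970 is a Saturday.
That's 52 days from start to end, counting both.
52 = 7 × 7 + 3, so there are 7 full weeks plus 3 extra days.
Each full week contributes 2 days from the set (Tue, Sat): 7 × 2 = 14.
The 3 extra days are Saturday, Sunday, Monday — 1 of them qualifies.
Total: 14 + 1 = 15.

15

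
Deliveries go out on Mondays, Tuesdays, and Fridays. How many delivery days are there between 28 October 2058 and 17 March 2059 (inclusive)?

61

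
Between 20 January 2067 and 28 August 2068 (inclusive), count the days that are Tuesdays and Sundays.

168

20 January 2067 is a Thursday.
From 20 January 2067 to 28 August 2068 is 587 days inclusive.
587 = 7 × 83 + 6, so there are 83 full weeks plus 6 extra days.
Each full week contributes 2 days from the set (Tue, Sun): 83 × 2 = 166.
The 6 extra days are Thursday, Friday, Saturday, Sunday, Monday, Tuesday — 2 of them qualify.
Total: 166 + 2 = 168.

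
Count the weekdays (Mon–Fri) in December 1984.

Dec 1, 1984 is a Saturday.
From Dec 1, 1984 to Dec 31, 1984 is 31 days inclusive.
31 = 7 × 4 + 3, so there are 4 full weeks plus 3 extra days.
Each full week contributes 5 weekdays (Mon–Fri): 4 × 5 = 20.
The 3 extra days are Saturday, Sunday, Monday — 1 of them qualifies.
Total: 20 + 1 = 21.

21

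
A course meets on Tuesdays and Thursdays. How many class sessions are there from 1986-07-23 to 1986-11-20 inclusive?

35

1986-07-23 is a Wednesday.
That's 121 days from start to end, counting both.
121 = 7 × 17 + 2, so there are 17 full weeks plus 2 extra days.
Each full week contributes 2 days from the set (Tue, Thu): 17 × 2 = 34.
The 2 extra days are Wed, Thu — 1 of them qualifies.
Total: 34 + 1 = 35.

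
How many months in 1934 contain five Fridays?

A month has five Fridays exactly when Friday falls within its first (length − 28) days.
Jan: 31 days, starts Mon → 5 of Mon, Tue, Wed
Feb: 28 days, starts Thu → 5 of (none)
Mar: 31 days, starts Thu → 5 of Thu, Fri, Sat ✓
Apr: 30 days, starts Sun → 5 of Sun, Mon
May: 31 days, starts Tue → 5 of Tue, Wed, Thu
Jun: 30 days, starts Fri → 5 of Fri, Sat ✓
Jul: 31 days, starts Sun → 5 of Sun, Mon, Tue
Aug: 31 days, starts Wed → 5 of Wed, Thu, Fri ✓
Sep: 30 days, starts Sat → 5 of Sat, Sun
Oct: 31 days, starts Mon → 5 of Mon, Tue, Wed
Nov: 30 days, starts Thu → 5 of Thu, Fri ✓
Dec: 31 days, starts Sat → 5 of Sat, Sun, Mon
Months with five Fridays: Mar, Jun, Aug, Nov.

4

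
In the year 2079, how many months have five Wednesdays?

4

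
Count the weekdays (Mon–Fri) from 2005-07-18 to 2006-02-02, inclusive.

144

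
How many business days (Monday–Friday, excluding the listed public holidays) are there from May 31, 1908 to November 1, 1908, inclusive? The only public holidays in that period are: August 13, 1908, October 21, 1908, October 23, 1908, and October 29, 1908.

May 31, 1908 is a Sunday.
That's 155 days from start to end, counting both.
155 = 7 × 22 + 1, so there are 22 full weeks plus 1 extra day.
Each full week contributes 5 weekdays (Mon–Fri): 22 × 5 = 110.
The 1 extra day is Sun — none qualify.
Total: 110 + 0 = 110.
Holidays: August 13, 1908 (Thu); October 21, 1908 (Wed); October 23, 1908 (Fri); October 29, 1908 (Thu).
All 4 holidays fall on weekdays, so subtract 4.
Business days: 110 − 4 = 106.

106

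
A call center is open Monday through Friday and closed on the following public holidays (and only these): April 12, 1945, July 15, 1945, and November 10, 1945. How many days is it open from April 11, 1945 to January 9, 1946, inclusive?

195

April 11, 1945 is a Wednesday.
The range spans 274 days (inclusive of both endpoints).
274 = 7 × 39 + 1, so there are 39 full weeks plus 1 extra day.
Each full week contributes 5 weekdays (Mon–Fri): 39 × 5 = 195.
The 1 extra day is Wed — 1 of them qualifies.
Total: 195 + 1 = 196.
Holidays: April 12, 1945 (Thu); July 15, 1945 (Sun); November 10, 1945 (Sat).
1 of the 3 holidays fall on weekdays; the rest are weekends and were already excluded.
Business days: 196 − 1 = 195.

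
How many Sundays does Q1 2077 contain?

1 January 2077 is a Friday.
From 1 January 2077 to 31 March 2077 is 90 days inclusive.
90 = 7 × 12 + 6, so there are 12 full weeks plus 6 extra days.
Each full week contributes one Sunday: 12 so far.
The 6 extra days are Fri, Sat, Sun, Mon, Tue, Wed — 1 of them qualifies.
Total: 12 + 1 = 13.

13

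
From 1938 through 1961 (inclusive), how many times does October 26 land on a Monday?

Day of week of October 26 in each year:
1938: Wed, 1939: Thu, 1940: Sat, 1941: Sun, 1942: Mon ✓, 1943: Tue, 1944: Thu, 1945: Fri, 1946: Sat, 1947: Sun, 1948: Tue, 1949: Wed, 1950: Thu, 1951: Fri, 1952: Sun, 1953: Mon ✓, 1954: Tue, 1955: Wed, 1956: Fri, 1957: Sat, 1958: Sun, 1959: Mon ✓, 1960: Wed, 1961: Thu
Mondays: 1942, 1953, 1959.

3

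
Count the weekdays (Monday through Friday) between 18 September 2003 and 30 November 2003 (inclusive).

52 weekdays

18 September 2003 is a Thursday.
That's 74 days from start to end, counting both.
74 = 7 × 10 + 4, so there are 10 full weeks plus 4 extra days.
Each full week contributes 5 weekdays (Mon–Fri): 10 × 5 = 50.
The 4 extra days are Thursday, Friday, Saturday, Sunday — 2 of them qualify.
Total: 50 + 2 = 52.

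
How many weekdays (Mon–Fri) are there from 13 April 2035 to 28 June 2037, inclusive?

576

13 April 2035 is a Friday.
From 13 April 2035 to 28 June 2037 is 808 days inclusive.
808 = 7 × 115 + 3, so there are 115 full weeks plus 3 extra days.
Each full week contributes 5 weekdays (Mon–Fri): 115 × 5 = 575.
The 3 extra days are Fri, Sat, Sun — 1 of them qualifies.
Total: 575 + 1 = 576.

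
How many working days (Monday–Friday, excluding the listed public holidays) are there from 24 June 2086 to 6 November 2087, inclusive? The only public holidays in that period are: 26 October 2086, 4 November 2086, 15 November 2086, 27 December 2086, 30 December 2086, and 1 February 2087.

355 working days

24 June 2086 is a Monday.
That's 501 days from start to end, counting both.
501 = 7 × 71 + 4, so there are 71 full weeks plus 4 extra days.
Each full week contributes 5 weekdays (Mon–Fri): 71 × 5 = 355.
The 4 extra days are Monday, Tuesday, Wednesday, Thursday — 4 of them qualify.
Total: 355 + 4 = 359.
Holidays: 26 October 2086 (Sat); 4 November 2086 (Mon); 15 November 2086 (Fri); 27 December 2086 (Fri); 30 December 2086 (Mon); 1 February 2087 (Sat).
4 of the 6 holidays fall on weekdays; the rest are weekends and were already excluded.
Business days: 359 − 4 = 355.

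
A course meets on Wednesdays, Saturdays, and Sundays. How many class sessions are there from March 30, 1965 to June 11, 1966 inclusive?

March 30, 1965 is a Tuesday.
The range spans 439 days (inclusive of both endpoints).
439 = 7 × 62 + 5, so there are 62 full weeks plus 5 extra days.
Each full week contributes 3 days from the set (Wed, Sat, Sun): 62 × 3 = 186.
The 5 extra days are Tuesday, Wednesday, Thursday, Friday, Saturday — 2 of them qualify.
Total: 186 + 2 = 188.

188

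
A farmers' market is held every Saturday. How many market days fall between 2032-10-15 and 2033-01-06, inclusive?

12

2032-10-15 is a Friday.
From 2032-10-15 to 2033-01-06 is 84 days inclusive.
84 = 7 × 12, so the span is exactly 12 full weeks.
Each full week contributes one Saturday: 12 so far.
Total: 12.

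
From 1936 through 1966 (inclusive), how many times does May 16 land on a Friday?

4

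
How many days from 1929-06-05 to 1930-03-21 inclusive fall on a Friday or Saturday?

83

1929-06-05 is a Wednesday.
That's 290 days from start to end, counting both.
290 = 7 × 41 + 3, so there are 41 full weeks plus 3 extra days.
Each full week contributes 2 days from the set (Fri, Sat): 41 × 2 = 82.
The 3 extra days are Wed, Thu, Fri — 1 of them qualifies.
Total: 82 + 1 = 83.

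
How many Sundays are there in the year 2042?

1 January 2042 is a Wednesday.
That's 365 days from start to end, counting both.
365 = 7 × 52 + 1, so there are 52 full weeks plus 1 extra day.
Each full week contributes one Sunday: 52 so far.
The 1 extra day is Wednesday — none qualify.
Total: 52 + 0 = 52.

52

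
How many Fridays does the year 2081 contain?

January 1, 2081 is a Wednesday.
From January 1, 2081 to December 31, 2081 is 365 days inclusive.
365 = 7 × 52 + 1, so there are 52 full weeks plus 1 extra day.
Each full week contributes one Friday: 52 so far.
The 1 extra day is Wednesday — none qualify.
Total: 52 + 0 = 52.

52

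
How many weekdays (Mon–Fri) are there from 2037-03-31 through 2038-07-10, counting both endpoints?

334 weekdays

2037-03-31 is a Tuesday.
That's 467 days from start to end, counting both.
467 = 7 × 66 + 5, so there are 66 full weeks plus 5 extra days.
Each full week contributes 5 weekdays (Mon–Fri): 66 × 5 = 330.
The 5 extra days are Tue, Wed, Thu, Fri, Sat — 4 of them qualify.
Total: 330 + 4 = 334.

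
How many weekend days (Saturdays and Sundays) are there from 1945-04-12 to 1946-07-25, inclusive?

1945-04-12 is a Thursday.
That's 470 days from start to end, counting both.
470 = 7 × 67 + 1, so there are 67 full weeks plus 1 extra day.
Each full week contributes 2 weekend days (Sat, Sun): 67 × 2 = 134.
The 1 extra day is Thursday — none qualify.
Total: 134 + 0 = 134.

134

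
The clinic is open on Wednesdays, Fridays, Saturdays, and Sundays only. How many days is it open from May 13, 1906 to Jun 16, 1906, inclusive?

May 13, 1906 is a Sunday.
That's 35 days from start to end, counting both.
35 = 7 × 5, so the span is exactly 5 full weeks.
Each full week contributes 4 days from the set (Wed, Fri, Sat, Sun): 5 × 4 = 20.

20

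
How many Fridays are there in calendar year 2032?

53

January 1, 2032 is a Thursday.
That's 366 days from start to end, counting both.
366 = 7 × 52 + 2, so there are 52 full weeks plus 2 extra days.
Each full week contributes one Friday: 52 so far.
The 2 extra days are Thu, Fri — 1 of them qualifies.
Total: 52 + 1 = 53.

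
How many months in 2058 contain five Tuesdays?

5

A month has five Tuesdays exactly when Tuesday falls within its first (length − 28) days.
Jan: 31 days, starts Tue → 5 of Tue, Wed, Thu ✓
Feb: 28 days, starts Fri → 5 of (none)
Mar: 31 days, starts Fri → 5 of Fri, Sat, Sun
Apr: 30 days, starts Mon → 5 of Mon, Tue ✓
May: 31 days, starts Wed → 5 of Wed, Thu, Fri
Jun: 30 days, starts Sat → 5 of Sat, Sun
Jul: 31 days, starts Mon → 5 of Mon, Tue, Wed ✓
Aug: 31 days, starts Thu → 5 of Thu, Fri, Sat
Sep: 30 days, starts Sun → 5 of Sun, Mon
Oct: 31 days, starts Tue → 5 of Tue, Wed, Thu ✓
Nov: 30 days, starts Fri → 5 of Fri, Sat
Dec: 31 days, starts Sun → 5 of Sun, Mon, Tue ✓
Months with five Tuesdays: Jan, Apr, Jul, Oct, Dec.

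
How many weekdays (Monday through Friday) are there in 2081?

261

Jan 1, 2081 is a Wednesday.
That's 365 days from start to end, counting both.
365 = 7 × 52 + 1, so there are 52 full weeks plus 1 extra day.
Each full week contributes 5 weekdays (Mon–Fri): 52 × 5 = 260.
The 1 extra day is Wed — 1 of them qualifies.
Total: 260 + 1 = 261.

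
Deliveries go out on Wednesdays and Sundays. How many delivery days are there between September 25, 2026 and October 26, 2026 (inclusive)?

9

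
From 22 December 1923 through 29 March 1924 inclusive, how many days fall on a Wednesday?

14

22 December 1923 is a Saturday.
From 22 December 1923 to 29 March 1924 is 99 days inclusive.
99 = 7 × 14 + 1, so there are 14 full weeks plus 1 extra day.
Each full week contributes one Wednesday: 14 so far.
The 1 extra day is Saturday — none qualify.
Total: 14 + 0 = 14.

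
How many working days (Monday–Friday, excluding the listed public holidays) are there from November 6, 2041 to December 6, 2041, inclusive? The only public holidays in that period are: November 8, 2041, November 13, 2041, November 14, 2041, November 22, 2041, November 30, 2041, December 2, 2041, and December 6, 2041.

17 working days

November 6, 2041 is a Wednesday.
That's 31 days from start to end, counting both.
31 = 7 × 4 + 3, so there are 4 full weeks plus 3 extra days.
Each full week contributes 5 weekdays (Mon–Fri): 4 × 5 = 20.
The 3 extra days are Wed, Thu, Fri — 3 of them qualify.
Total: 20 + 3 = 23.
Holidays: November 8, 2041 (Fri); November 13, 2041 (Wed); November 14, 2041 (Thu); November 22, 2041 (Fri); November 30, 2041 (Sat); December 2, 2041 (Mon); December 6, 2041 (Fri).
6 of the 7 holidays fall on weekdays; the rest are weekends and were already excluded.
Business days: 23 − 6 = 17.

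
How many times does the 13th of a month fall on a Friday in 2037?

The 13th falls on a Friday when the month's 13th has weekday Fri.
Jan 13 is Tue; Feb 13 is Fri ✓; Mar 13 is Fri ✓; Apr 13 is Mon; May 13 is Wed; Jun 13 is Sat; Jul 13 is Mon; Aug 13 is Thu; Sep 13 is Sun; Oct 13 is Tue; Nov 13 is Fri ✓; Dec 13 is Sun.
Friday the 13ths: Feb, Mar, Nov.

3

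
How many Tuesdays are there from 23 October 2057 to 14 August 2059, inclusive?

95 Tuesdays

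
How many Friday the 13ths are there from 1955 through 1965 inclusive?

20

Friday-the-13ths by year:
1955: May
1956: Jan, Apr, Jul
1957: Sep, Dec
1958: Jun
1959: Feb, Mar, Nov
1960: May
1961: Jan, Oct
1962: Apr, Jul
1963: Sep, Dec
1964: Mar, Nov
1965: Aug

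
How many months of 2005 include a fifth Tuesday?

A month has five Tuesdays exactly when Tuesday falls within its first (length − 28) days.
Jan: 31 days, starts Sat → 5 of Sat, Sun, Mon
Feb: 28 days, starts Tue → 5 of (none)
Mar: 31 days, starts Tue → 5 of Tue, Wed, Thu ✓
Apr: 30 days, starts Fri → 5 of Fri, Sat
May: 31 days, starts Sun → 5 of Sun, Mon, Tue ✓
Jun: 30 days, starts Wed → 5 of Wed, Thu
Jul: 31 days, starts Fri → 5 of Fri, Sat, Sun
Aug: 31 days, starts Mon → 5 of Mon, Tue, Wed ✓
Sep: 30 days, starts Thu → 5 of Thu, Fri
Oct: 31 days, starts Sat → 5 of Sat, Sun, Mon
Nov: 30 days, starts Tue → 5 of Tue, Wed ✓
Dec: 31 days, starts Thu → 5 of Thu, Fri, Sat
Months with five Tuesdays: Mar, May, Aug, Nov.

4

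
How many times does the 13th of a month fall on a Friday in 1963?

2

The 13th falls on a Friday when the month's 13th has weekday Fri.
Jan 13 is Sun; Feb 13 is Wed; Mar 13 is Wed; Apr 13 is Sat; May 13 is Mon; Jun 13 is Thu; Jul 13 is Sat; Aug 13 is Tue; Sep 13 is Fri ✓; Oct 13 is Sun; Nov 13 is Wed; Dec 13 is Fri ✓.
Friday the 13ths: Sep, Dec.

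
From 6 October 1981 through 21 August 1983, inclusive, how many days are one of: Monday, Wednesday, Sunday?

6 October 1981 is a Tuesday.
That's 685 days from start to end, counting both.
685 = 7 × 97 + 6, so there are 97 full weeks plus 6 extra days.
Each full week contributes 3 days from the set (Mon, Wed, Sun): 97 × 3 = 291.
The 6 extra days are Tue, Wed, Thu, Fri, Sat, Sun — 2 of them qualify.
Total: 291 + 2 = 293.

293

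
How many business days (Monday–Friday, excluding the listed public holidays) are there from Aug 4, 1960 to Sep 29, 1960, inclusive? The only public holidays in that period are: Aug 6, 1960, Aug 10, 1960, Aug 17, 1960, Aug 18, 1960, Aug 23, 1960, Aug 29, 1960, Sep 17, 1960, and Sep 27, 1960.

35

Aug 4, 1960 is a Thursday.
That's 57 days from start to end, counting both.
57 = 7 × 8 + 1, so there are 8 full weeks plus 1 extra day.
Each full week contributes 5 weekdays (Mon–Fri): 8 × 5 = 40.
The 1 extra day is Thu — 1 of them qualifies.
Total: 40 + 1 = 41.
Holidays: Aug 6, 1960 (Sat); Aug 10, 1960 (Wed); Aug 17, 1960 (Wed); Aug 18, 1960 (Thu); Aug 23, 1960 (Tue); Aug 29, 1960 (Mon); Sep 17, 1960 (Sat); Sep 27, 1960 (Tue).
6 of the 8 holidays fall on weekdays; the rest are weekends and were already excluded.
Business days: 41 − 6 = 35.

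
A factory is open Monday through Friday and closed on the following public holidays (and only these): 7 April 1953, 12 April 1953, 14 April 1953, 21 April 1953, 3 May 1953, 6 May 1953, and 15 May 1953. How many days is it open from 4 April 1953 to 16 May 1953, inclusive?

25 working days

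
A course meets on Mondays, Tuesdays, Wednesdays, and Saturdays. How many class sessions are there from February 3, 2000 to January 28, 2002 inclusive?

414

February 3, 2000 is a Thursday.
The range spans 726 days (inclusive of both endpoints).
726 = 7 × 103 + 5, so there are 103 full weeks plus 5 extra days.
Each full week contributes 4 days from the set (Mon, Tue, Wed, Sat): 103 × 4 = 412.
The 5 extra days are Thu, Fri, Sat, Sun, Mon — 2 of them qualify.
Total: 412 + 2 = 414.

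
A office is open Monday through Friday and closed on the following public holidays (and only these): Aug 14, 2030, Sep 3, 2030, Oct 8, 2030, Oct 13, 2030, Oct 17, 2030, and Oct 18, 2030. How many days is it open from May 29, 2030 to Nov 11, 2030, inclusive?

May 29, 2030 is a Wednesday.
From May 29, 2030 to Nov 11, 2030 is 167 days inclusive.
167 = 7 × 23 + 6, so there are 23 full weeks plus 6 extra days.
Each full week contributes 5 weekdays (Mon–Fri): 23 × 5 = 115.
The 6 extra days are Wed, Thu, Fri, Sat, Sun, Mon — 4 of them qualify.
Total: 115 + 4 = 119.
Holidays: Aug 14, 2030 (Wed); Sep 3, 2030 (Tue); Oct 8, 2030 (Tue); Oct 13, 2030 (Sun); Oct 17, 2030 (Thu); Oct 18, 2030 (Fri).
5 of the 6 holidays fall on weekdays; the rest are weekends and were already excluded.
Business days: 119 − 5 = 114.

114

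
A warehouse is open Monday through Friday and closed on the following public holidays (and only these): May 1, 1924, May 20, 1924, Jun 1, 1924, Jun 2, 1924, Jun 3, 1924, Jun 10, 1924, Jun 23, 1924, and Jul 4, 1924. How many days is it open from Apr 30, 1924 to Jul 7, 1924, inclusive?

42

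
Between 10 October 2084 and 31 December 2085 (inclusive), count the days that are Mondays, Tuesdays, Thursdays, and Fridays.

256

10 October 2084 is a Tuesday.
From 10 October 2084 to 31 December 2085 is 448 days inclusive.
448 = 7 × 64, so the span is exactly 64 full weeks.
Each full week contributes 4 days from the set (Mon, Tue, Thu, Fri): 64 × 4 = 256.
Total: 256.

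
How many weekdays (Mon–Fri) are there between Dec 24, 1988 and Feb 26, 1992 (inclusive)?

828 weekdays

Dec 24, 1988 is a Saturday.
From Dec 24, 1988 to Feb 26, 1992 is 1160 days inclusive.
1160 = 7 × 165 + 5, so there are 165 full weeks plus 5 extra days.
Each full week contributes 5 weekdays (Mon–Fri): 165 × 5 = 825.
The 5 extra days are Sat, Sun, Mon, Tue, Wed — 3 of them qualify.
Total: 825 + 3 = 828.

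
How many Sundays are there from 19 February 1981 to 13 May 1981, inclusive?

19 February 1981 is a Thursday.
The range spans 84 days (inclusive of both endpoints).
84 = 7 × 12, so the span is exactly 12 full weeks.
Each full week contributes one Sunday: 12 so far.
Total: 12.

12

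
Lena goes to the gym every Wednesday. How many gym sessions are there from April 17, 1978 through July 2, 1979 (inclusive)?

63 Wednesdays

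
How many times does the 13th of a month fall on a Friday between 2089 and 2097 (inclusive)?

16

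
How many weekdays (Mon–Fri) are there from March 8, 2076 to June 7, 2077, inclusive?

326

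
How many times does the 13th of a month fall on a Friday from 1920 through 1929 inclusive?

Friday-the-13ths by year:
1920: Feb, Aug
1921: May
1922: Jan, Oct
1923: Apr, Jul
1924: Jun
1925: Feb, Mar, Nov
1926: Aug
1927: May
1928: Jan, Apr, Jul
1929: Sep, Dec

18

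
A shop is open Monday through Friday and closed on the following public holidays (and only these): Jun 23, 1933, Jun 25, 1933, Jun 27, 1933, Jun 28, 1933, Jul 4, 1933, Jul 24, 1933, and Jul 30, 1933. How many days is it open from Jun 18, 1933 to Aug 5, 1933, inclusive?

Jun 18, 1933 is a Sunday.
From Jun 18, 1933 to Aug 5, 1933 is 49 days inclusive.
49 = 7 × 7, so the span is exactly 7 full weeks.
Each full week contributes 5 weekdays (Mon–Fri): 7 × 5 = 35.
Holidays: Jun 23, 1933 (Fri); Jun 25, 1933 (Sun); Jun 27, 1933 (Tue); Jun 28, 1933 (Wed); Jul 4, 1933 (Tue); Jul 24, 1933 (Mon); Jul 30, 1933 (Sun).
5 of the 7 holidays fall on weekdays; the rest are weekends and were already excluded.
Business days: 35 − 5 = 30.

30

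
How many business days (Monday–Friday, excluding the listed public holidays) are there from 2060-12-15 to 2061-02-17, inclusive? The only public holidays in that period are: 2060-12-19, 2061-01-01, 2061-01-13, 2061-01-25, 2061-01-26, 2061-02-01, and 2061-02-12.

43 business days

2060-12-15 is a Wednesday.
The range spans 65 days (inclusive of both endpoints).
65 = 7 × 9 + 2, so there are 9 full weeks plus 2 extra days.
Each full week contributes 5 weekdays (Mon–Fri): 9 × 5 = 45.
The 2 extra days are Wednesday, Thursday — 2 of them qualify.
Total: 45 + 2 = 47.
Holidays: 2060-12-19 (Sun); 2061-01-01 (Sat); 2061-01-13 (Thu); 2061-01-25 (Tue); 2061-01-26 (Wed); 2061-02-01 (Tue); 2061-02-12 (Sat).
4 of the 7 holidays fall on weekdays; the rest are weekends and were already excluded.
Business days: 47 − 4 = 43.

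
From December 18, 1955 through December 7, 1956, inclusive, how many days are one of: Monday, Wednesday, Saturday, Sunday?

203

December 18, 1955 is a Sunday.
That's 356 days from start to end, counting both.
356 = 7 × 50 + 6, so there are 50 full weeks plus 6 extra days.
Each full week contributes 4 days from the set (Mon, Wed, Sat, Sun): 50 × 4 = 200.
The 6 extra days are Sun, Mon, Tue, Wed, Thu, Fri — 3 of them qualify.
Total: 200 + 3 = 203.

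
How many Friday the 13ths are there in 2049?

1

The 13th falls on a Friday when the month's 13th has weekday Fri.
Jan 13 is Wed; Feb 13 is Sat; Mar 13 is Sat; Apr 13 is Tue; May 13 is Thu; Jun 13 is Sun; Jul 13 is Tue; Aug 13 is Fri ✓; Sep 13 is Mon; Oct 13 is Wed; Nov 13 is Sat; Dec 13 is Mon.
Friday the 13ths: Aug.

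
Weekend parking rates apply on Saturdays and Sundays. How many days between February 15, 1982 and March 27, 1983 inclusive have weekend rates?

116

February 15, 1982 is a Monday.
The range spans 406 days (inclusive of both endpoints).
406 = 7 × 58, so the span is exactly 58 full weeks.
Each full week contributes 2 weekend days (Sat, Sun): 58 × 2 = 116.
Total: 116.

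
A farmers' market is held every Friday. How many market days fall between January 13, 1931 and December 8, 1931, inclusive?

47

January 13, 1931 is a Tuesday.
The range spans 330 days (inclusive of both endpoints).
330 = 7 × 47 + 1, so there are 47 full weeks plus 1 extra day.
Each full week contributes one Friday: 47 so far.
The 1 extra day is Tuesday — none qualify.
Total: 47 + 0 = 47.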